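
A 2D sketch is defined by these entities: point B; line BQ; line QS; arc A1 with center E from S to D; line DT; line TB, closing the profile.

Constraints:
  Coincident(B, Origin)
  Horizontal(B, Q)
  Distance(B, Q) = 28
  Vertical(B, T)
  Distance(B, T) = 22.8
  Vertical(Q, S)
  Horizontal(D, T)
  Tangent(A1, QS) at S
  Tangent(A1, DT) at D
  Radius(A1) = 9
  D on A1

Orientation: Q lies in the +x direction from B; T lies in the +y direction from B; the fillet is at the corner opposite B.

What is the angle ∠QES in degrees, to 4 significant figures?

56.89°

The virtual corner opposite B is at (28.00, 22.80). The tangent condition forces ES to be normal to QS and since A1 is tangent to DT there, ED ⟂ DT, with radius 9.0, so the center E sits 9.0 in from both sides at E = (19.00, 13.80). That places the tangent points at S = (28.00, 13.80) on QS and D = (19.00, 22.80) on DT. Then cos ∠QES = EQ·ES / (|EQ||ES|), giving 56.89°.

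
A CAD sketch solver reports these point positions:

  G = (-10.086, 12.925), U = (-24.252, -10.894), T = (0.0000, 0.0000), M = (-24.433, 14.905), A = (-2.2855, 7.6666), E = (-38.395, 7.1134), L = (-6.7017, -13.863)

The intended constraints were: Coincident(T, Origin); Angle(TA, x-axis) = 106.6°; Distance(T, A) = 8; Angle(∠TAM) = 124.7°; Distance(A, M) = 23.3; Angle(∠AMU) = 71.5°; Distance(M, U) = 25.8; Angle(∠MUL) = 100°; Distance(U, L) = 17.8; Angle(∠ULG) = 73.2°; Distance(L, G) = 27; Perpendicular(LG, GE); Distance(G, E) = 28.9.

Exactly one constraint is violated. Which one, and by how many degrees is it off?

Perpendicular(LG, GE) — off by 4.40°.

T = (0.00, 0.00) ✓; TA at 106.6° ✓; |TA| = 8.000 ✓; ∠TAM = 124.7° ✓; |AM| = 23.30 ✓; ∠AMU = 71.50° ✓; |MU| = 25.80 ✓; ∠MUL = 100.0° ✓; |UL| = 17.80 ✓; ∠ULG = 73.20° ✓; |LG| = 27.00 ✓; ∠(LG, GE) = 94.40° ✗; |GE| = 28.90 ✓.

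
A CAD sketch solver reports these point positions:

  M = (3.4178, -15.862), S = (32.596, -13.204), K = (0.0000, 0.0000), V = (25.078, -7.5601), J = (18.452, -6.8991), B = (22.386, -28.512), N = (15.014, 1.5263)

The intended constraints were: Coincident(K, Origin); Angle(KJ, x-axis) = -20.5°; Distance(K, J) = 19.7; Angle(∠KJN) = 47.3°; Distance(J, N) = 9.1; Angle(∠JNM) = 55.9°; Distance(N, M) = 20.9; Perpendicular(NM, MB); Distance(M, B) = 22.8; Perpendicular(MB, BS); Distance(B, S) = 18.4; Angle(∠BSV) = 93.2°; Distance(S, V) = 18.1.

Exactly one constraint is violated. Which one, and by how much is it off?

Distance(S, V) = 18.1 — off by 8.70.

K = (0.00, 0.00) ✓; KJ at -20.50° ✓; |KJ| = 19.70 ✓; ∠KJN = 47.30° ✓; |JN| = 9.100 ✓; ∠JNM = 55.90° ✓; |NM| = 20.90 ✓; ∠(NM, MB) = 90.00° ✓; |MB| = 22.80 ✓; ∠(MB, BS) = 90.00° ✓; |BS| = 18.40 ✓; ∠BSV = 93.19° ✓; |SV| = 9.401 ✗.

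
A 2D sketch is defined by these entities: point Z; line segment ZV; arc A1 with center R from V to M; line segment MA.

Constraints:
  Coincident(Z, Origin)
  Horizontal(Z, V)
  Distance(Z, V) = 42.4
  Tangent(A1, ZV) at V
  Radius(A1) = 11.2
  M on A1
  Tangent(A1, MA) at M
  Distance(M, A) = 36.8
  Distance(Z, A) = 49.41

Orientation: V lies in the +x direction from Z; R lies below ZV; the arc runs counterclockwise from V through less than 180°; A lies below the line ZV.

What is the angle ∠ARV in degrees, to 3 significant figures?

149°

Z is at the origin; Z and V share the same y with |ZV| = 42.4 and V on the +x side, so V = (42.4, 0.00). Since A1 is tangent to ZV there, RV ⟂ ZV, so R = V + (0, -11.2) = (42.4, -11.2). Since RM ⟂ MA (tangency), |RA| = √(11.2² + 36.8²) = 38.5 regardless of where M sits on A1. So A lies on both circle(Z, 49.41) and circle(R, 38.5); the below-ZV intersection is A = (22.4, -44.0). M is the foot of the tangent from A: M = (31.6, -8.41).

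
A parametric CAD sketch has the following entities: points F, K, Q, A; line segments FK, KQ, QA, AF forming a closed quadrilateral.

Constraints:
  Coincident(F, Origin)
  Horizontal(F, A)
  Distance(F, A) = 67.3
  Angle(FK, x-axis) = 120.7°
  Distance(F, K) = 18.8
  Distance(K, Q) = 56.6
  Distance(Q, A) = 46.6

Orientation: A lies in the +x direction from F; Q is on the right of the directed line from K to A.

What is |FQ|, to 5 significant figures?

38.365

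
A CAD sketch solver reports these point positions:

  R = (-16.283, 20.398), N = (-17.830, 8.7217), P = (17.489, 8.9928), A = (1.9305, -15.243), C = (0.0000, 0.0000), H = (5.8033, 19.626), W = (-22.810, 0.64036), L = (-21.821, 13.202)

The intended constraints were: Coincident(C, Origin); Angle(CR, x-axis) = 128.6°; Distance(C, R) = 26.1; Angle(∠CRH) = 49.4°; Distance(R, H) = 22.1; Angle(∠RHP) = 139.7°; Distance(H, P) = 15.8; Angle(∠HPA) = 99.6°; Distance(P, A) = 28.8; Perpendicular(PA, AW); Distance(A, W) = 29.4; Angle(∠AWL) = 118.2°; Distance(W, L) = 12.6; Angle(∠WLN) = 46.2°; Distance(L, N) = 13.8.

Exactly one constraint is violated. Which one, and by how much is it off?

Distance(L, N) = 13.8 — off by 7.80.

C = (0.00, 0.00) ✓; CR at 128.6° ✓; |CR| = 26.10 ✓; ∠CRH = 49.40° ✓; |RH| = 22.10 ✓; ∠RHP = 139.7° ✓; |HP| = 15.80 ✓; ∠HPA = 99.60° ✓; |PA| = 28.80 ✓; ∠(PA, AW) = 90.00° ✓; |AW| = 29.40 ✓; ∠AWL = 118.2° ✓; |WL| = 12.60 ✓; ∠WLN = 46.20° ✓; |LN| = 6.000 ✗.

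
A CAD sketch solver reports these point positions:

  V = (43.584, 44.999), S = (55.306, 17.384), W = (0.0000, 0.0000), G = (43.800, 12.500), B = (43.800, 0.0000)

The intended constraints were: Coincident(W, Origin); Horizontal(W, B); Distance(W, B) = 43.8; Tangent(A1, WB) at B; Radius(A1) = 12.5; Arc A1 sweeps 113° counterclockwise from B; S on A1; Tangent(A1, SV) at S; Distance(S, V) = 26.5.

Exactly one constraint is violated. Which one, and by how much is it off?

Distance(S, V) = 26.5 — off by 3.50.

W = (0.00, 0.00) ✓; W.y = 0.00, B.y = 0.00 ✓; |WB| = 43.80 ✓; ∠(GB, BW) = 90.00° ✓; |GB| = 12.50 ✓; bearing(G→S) − bearing(G→B) = 113.0° ✓; |GS| = 12.50 ✓; ∠(GS, SV) = 90.00° ✓; |SV| = 30.00 ✗.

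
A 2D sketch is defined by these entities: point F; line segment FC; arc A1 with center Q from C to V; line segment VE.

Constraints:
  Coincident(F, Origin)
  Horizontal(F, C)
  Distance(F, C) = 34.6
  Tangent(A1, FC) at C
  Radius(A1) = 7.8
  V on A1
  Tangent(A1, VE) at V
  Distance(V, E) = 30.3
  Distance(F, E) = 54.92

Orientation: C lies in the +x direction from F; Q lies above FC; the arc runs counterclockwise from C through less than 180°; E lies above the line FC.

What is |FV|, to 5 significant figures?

43.232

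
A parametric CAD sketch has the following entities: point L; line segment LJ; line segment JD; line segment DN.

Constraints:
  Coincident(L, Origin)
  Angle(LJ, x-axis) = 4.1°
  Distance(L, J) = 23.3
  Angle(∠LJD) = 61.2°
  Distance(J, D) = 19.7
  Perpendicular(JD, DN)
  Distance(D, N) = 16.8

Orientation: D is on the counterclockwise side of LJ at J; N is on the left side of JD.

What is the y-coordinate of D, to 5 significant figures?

18.206

L is at the origin; LJ runs at 4.1° with length 23.3, so J = 23.3·(cos 4.1°, sin 4.1°) = (23.240, 1.6659). ∠LJD = 61.2°, so JD runs at 4.1° + (180° − 61.2°) = 122.90° from the x-axis; with |JD| = 19.7, D = J + 19.7·(cos 122.90°, sin 122.90°) = (12.540, 18.206). So D.y = 18.206.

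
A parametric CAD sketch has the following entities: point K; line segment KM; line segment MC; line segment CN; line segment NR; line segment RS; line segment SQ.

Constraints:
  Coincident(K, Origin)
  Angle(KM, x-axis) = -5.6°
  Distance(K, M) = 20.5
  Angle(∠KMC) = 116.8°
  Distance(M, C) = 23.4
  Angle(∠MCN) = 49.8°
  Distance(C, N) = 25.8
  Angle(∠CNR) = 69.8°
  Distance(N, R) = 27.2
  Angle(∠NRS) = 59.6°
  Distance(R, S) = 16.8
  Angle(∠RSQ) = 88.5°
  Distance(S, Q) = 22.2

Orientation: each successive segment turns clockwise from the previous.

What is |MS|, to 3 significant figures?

10.8

∠CNR = 69.8° gives NR at 50.8° from the x-axis; with |NR| = 27.2, R = (21.7, 5.66). ∠NRS = 59.6° gives RS at -69.6° from the x-axis; with |RS| = 16.8, S = (27.5, -10.1). Then |MS| = |S − M| = 10.8.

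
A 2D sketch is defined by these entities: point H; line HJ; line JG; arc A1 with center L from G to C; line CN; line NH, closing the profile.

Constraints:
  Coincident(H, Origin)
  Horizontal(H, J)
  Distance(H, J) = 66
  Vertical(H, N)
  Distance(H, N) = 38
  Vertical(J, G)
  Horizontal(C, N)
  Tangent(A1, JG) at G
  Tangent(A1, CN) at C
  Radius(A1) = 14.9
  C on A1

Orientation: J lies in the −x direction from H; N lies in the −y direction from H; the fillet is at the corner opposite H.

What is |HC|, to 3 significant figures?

63.7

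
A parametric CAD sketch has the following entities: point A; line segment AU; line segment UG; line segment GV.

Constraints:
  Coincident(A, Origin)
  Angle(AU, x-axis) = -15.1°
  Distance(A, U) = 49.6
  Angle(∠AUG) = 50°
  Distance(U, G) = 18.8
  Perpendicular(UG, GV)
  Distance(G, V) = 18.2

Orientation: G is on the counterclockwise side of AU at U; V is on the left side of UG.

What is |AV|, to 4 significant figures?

23.73

A is at the origin; AU runs at -15.1° with length 49.6, so U = 49.6·(cos -15.1°, sin -15.1°) = (47.89, -12.92). ∠AUG = 50.0°, so UG runs at -15.1° + (180° − 50.0°) = 114.9° from the x-axis; with |UG| = 18.8, G = U + 18.8·(cos 114.9°, sin 114.9°) = (39.97, 4.131). The perpendicularity gives GV at right angles to UG; with |GV| = 18.2 on the left of UG, V = G + 18.2·(-0.9070, -0.4210) = (23.46, -3.531). Then |AV| = |V − A| = 23.73.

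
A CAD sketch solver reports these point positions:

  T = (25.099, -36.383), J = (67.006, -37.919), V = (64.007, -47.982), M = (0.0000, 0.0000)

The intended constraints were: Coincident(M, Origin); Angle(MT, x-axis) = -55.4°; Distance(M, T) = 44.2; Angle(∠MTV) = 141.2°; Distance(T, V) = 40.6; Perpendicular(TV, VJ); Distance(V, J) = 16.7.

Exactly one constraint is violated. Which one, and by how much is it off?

Distance(V, J) = 16.7 — off by 6.20.

M = (0.00, 0.00) ✓; MT at -55.40° ✓; |MT| = 44.20 ✓; ∠MTV = 141.2° ✓; |TV| = 40.60 ✓; ∠(TV, VJ) = 90.00° ✓; |VJ| = 10.50 ✗.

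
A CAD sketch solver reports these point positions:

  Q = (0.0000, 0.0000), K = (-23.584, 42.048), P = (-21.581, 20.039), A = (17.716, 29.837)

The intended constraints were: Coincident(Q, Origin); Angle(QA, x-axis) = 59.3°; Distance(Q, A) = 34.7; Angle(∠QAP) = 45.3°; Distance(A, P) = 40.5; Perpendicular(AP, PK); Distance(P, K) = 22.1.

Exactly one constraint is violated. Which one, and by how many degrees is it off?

Perpendicular(AP, PK) — off by 8.80°.

Q = (0.00, 0.00) ✓; QA at 59.30° ✓; |QA| = 34.70 ✓; ∠QAP = 45.30° ✓; |AP| = 40.50 ✓; ∠(AP, PK) = 98.80° ✗; |PK| = 22.10 ✓.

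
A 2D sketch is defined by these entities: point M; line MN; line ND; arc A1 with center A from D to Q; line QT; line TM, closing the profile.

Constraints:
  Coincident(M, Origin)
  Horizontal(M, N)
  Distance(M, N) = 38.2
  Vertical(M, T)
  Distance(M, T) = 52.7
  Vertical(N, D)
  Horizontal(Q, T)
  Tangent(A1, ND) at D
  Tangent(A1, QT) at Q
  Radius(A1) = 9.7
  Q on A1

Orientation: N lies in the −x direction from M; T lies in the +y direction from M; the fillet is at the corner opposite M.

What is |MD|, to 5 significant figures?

57.517

M is at the origin; M and N share the same y with |MN| = 38.2 and N on the −x side, so N = (-38.200, 0.0000). MT is vertical with |MT| = 52.7 and T on the +y side, so T = (0.0000, 52.700). The virtual corner opposite M is at (-38.200, 52.700). Tangency of A1 to ND means the radius AD is perpendicular to ND and the tangent condition forces AQ to be normal to QT, with radius 9.7, so the center A sits 9.7 in from both sides at A = (-28.500, 43.000). That places the tangent points at D = (-38.200, 43.000) on ND and Q = (-28.500, 52.700) on QT. Then |MD| = |D − M| = 57.517.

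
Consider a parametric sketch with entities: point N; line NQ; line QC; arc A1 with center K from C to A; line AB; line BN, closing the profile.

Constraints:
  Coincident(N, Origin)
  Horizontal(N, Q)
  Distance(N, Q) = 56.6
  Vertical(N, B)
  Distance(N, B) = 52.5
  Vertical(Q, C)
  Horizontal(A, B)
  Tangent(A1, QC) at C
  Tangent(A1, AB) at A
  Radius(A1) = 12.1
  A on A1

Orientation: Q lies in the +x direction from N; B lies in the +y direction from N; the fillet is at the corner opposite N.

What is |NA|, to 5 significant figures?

68.822

N is at the origin; N and Q share the same y with |NQ| = 56.6 and Q on the +x side, so Q = (56.600, 0.0000). NB is vertical with |NB| = 52.5 and B on the +y side, so B = (0.0000, 52.500). The virtual corner opposite N is at (56.600, 52.500). Tangency of A1 to QC means the radius KC is perpendicular to QC and A1 meets AB tangentially, so KA is at right angles to AB, with radius 12.1, so the center K sits 12.1 in from both sides at K = (44.500, 40.400). That places the tangent points at C = (56.600, 40.400) on QC and A = (44.500, 52.500) on AB. Then |NA| = |A − N| = 68.822.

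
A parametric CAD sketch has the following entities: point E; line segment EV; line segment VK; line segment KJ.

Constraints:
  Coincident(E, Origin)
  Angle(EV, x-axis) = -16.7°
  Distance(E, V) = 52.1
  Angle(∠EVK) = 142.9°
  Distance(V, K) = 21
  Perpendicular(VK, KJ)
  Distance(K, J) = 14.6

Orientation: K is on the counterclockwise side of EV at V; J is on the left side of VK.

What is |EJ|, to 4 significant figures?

64.78

∠EVK = 142.9°, so VK runs at -16.7° + (180° − 142.9°) = 20.40° from the x-axis; with |VK| = 21.0, K = V + 21.0·(cos 20.40°, sin 20.40°) = (69.59, -7.651). VK ⟂ KJ; with |KJ| = 14.6 on the left of VK, J = K + 14.6·(-0.3486, 0.9373) = (64.50, 6.033). Then |EJ| = |J − E| = 64.78.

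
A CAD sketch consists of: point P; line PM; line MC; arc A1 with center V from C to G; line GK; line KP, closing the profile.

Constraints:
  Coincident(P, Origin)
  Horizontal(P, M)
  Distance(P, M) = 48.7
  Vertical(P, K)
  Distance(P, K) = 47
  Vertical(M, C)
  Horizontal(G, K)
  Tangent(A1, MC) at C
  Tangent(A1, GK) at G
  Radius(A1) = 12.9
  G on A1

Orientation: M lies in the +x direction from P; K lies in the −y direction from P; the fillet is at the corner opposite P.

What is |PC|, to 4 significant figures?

59.45

P is at the origin; P and M share the same y with |PM| = 48.7 and M on the +x side, so M = (48.70, 0.000). PK is vertical with |PK| = 47.0 and K on the −y side, so K = (0.000, -47.00). The virtual corner opposite P is at (48.70, -47.00). Tangency of A1 to MC means the radius VC is perpendicular to MC and tangency of A1 to GK means the radius VG is perpendicular to GK, with radius 12.9, so the center V sits 12.9 in from both sides at V = (35.80, -34.10). That places the tangent points at C = (48.70, -34.10) on MC and G = (35.80, -47.00) on GK. Then |PC| = |C − P| = 59.45.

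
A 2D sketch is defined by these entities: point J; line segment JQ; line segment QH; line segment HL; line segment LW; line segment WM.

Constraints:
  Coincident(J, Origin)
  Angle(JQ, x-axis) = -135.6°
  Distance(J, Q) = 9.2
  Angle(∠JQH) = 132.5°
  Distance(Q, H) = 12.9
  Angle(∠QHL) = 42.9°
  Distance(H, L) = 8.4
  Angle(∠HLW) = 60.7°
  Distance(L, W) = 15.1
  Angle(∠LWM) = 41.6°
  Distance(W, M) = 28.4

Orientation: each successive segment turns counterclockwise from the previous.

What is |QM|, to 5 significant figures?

27.490

∠HLW = 60.7° gives LW at 168.30° from the x-axis; with |LW| = 15.1, W = (-15.421, -9.9282). ∠LWM = 41.6° gives WM at -53.300° from the x-axis; with |WM| = 28.4, M = (1.5517, -32.699). Then |QM| = |M − Q| = 27.490.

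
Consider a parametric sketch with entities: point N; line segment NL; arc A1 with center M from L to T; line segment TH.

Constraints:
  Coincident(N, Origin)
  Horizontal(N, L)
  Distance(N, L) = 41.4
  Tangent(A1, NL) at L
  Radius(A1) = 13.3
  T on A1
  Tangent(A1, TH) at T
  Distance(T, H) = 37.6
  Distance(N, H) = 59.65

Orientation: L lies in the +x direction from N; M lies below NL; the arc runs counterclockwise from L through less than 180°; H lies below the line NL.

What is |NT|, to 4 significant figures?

31.40

Checks: N.y = 0.00, L.y = 0.00 ✓; ∠(ML, LN) = 90.00° ✓; |MT| = 13.30 ✓; ∠(MT, TH) = 90.00° ✓; |TH| = 37.60 ✓; |NH| = 59.65 ✓.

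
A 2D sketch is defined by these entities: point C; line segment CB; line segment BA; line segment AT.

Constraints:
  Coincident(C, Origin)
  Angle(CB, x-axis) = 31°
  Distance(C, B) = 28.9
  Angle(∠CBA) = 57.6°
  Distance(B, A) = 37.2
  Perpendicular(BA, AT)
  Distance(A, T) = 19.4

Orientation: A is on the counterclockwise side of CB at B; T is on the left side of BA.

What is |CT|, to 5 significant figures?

22.283

∠CBA = 57.6°, so BA runs at 31.0° + (180° − 57.6°) = 153.40° from the x-axis; with |BA| = 37.2, A = B + 37.2·(cos 153.40°, sin 153.40°) = (-8.4904, 31.541). BA is perpendicular to AT; with |AT| = 19.4 on the left of BA, T = A + 19.4·(-0.44776, -0.89415) = (-17.177, 14.195). Then |CT| = |T − C| = 22.283.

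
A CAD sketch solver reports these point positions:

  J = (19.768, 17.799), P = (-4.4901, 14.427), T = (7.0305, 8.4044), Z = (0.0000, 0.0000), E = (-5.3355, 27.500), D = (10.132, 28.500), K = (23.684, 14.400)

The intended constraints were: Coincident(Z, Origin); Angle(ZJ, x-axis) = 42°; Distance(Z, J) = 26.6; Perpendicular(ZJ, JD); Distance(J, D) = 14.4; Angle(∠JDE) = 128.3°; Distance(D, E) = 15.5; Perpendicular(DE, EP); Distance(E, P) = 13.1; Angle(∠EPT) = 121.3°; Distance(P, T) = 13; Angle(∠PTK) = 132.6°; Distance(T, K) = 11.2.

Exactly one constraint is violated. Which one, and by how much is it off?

Distance(T, K) = 11.2 — off by 6.50.

Z = (0.00, 0.00) ✓; ZJ at 42.00° ✓; |ZJ| = 26.60 ✓; ∠(ZJ, JD) = 90.00° ✓; |JD| = 14.40 ✓; ∠JDE = 128.3° ✓; |DE| = 15.50 ✓; ∠(DE, EP) = 90.00° ✓; |EP| = 13.10 ✓; ∠EPT = 121.3° ✓; |PT| = 13.00 ✓; ∠PTK = 132.6° ✓; |TK| = 17.70 ✗.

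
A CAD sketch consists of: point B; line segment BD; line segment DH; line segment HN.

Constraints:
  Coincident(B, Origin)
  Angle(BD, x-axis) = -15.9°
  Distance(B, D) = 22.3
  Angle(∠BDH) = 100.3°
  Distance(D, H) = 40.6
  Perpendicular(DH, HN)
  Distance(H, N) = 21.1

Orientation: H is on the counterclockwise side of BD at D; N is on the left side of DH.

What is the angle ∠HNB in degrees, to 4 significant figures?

91.08°

B is at the origin; BD runs at -15.9° with length 22.3, so D = 22.3·(cos -15.9°, sin -15.9°) = (21.45, -6.109). ∠BDH = 100.3°, so DH runs at -15.9° + (180° − 100.3°) = 63.80° from the x-axis; with |DH| = 40.6, H = D + 40.6·(cos 63.80°, sin 63.80°) = (39.37, 30.32). The perpendicularity gives HN at right angles to DH; with |HN| = 21.1 on the left of DH, N = H + 21.1·(-0.8973, 0.4415) = (20.44, 39.64). Then cos ∠HNB = NH·NB / (|NH||NB|), giving 91.08°.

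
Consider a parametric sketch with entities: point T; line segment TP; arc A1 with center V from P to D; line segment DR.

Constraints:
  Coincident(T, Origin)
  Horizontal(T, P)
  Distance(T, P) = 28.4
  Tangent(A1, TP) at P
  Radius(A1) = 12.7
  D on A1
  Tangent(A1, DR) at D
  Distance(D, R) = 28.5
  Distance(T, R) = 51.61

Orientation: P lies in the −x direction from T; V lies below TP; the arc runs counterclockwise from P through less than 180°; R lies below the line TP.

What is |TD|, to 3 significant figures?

43.8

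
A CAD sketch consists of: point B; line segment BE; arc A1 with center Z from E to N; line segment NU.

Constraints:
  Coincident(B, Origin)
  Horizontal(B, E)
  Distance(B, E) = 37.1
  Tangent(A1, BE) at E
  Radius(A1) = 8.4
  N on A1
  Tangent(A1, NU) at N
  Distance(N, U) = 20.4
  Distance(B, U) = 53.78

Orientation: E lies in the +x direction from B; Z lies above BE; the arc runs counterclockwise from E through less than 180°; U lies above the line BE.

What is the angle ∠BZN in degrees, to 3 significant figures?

168°

B is at the origin; BE is horizontal with |BE| = 37.1 and E on the +x side, so E = (37.1, 0.00). A1 meets BE tangentially, so ZE is at right angles to BE, so Z = E + (0, 8.4) = (37.1, 8.40). Since ZN ⟂ NU (tangency), |ZU| = √(8.4² + 20.4²) = 22.1 regardless of where N sits on A1. So U lies on both circle(B, 53.78) and circle(Z, 22.1); the above-BE intersection is U = (45.4, 28.8). N is the foot of the tangent from U: N = (45.5, 8.45).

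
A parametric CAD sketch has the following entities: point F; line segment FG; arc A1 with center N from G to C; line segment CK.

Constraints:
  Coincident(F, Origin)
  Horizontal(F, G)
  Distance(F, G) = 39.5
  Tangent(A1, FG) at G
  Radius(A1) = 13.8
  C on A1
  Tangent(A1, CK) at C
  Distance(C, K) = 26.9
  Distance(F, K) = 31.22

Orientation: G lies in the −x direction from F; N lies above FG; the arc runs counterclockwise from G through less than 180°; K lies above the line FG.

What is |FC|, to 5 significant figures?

28.712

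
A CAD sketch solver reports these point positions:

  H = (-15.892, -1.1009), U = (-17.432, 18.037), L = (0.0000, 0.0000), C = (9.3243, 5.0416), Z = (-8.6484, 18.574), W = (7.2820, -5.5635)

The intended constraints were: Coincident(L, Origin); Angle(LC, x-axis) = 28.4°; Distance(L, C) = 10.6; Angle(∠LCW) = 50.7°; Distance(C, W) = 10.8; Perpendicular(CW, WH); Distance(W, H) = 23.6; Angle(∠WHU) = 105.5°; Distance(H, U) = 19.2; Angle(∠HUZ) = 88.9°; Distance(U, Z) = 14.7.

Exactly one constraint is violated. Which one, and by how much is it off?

Distance(U, Z) = 14.7 — off by 5.90.

L = (0.00, 0.00) ✓; LC at 28.40° ✓; |LC| = 10.60 ✓; ∠LCW = 50.70° ✓; |CW| = 10.80 ✓; ∠(CW, WH) = 90.00° ✓; |WH| = 23.60 ✓; ∠WHU = 105.5° ✓; |HU| = 19.20 ✓; ∠HUZ = 88.90° ✓; |UZ| = 8.800 ✗.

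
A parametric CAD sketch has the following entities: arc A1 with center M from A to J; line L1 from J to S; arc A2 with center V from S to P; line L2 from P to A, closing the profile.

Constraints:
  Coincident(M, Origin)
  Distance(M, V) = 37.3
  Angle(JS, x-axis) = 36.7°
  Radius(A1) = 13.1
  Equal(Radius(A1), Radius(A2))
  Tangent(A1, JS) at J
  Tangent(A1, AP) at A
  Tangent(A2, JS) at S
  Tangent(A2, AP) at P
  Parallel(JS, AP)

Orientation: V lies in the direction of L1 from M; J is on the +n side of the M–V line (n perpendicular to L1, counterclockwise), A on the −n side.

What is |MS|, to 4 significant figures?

39.53

Tangency of A1 to both parallel lines with radius 13.1 puts J and A at M ± 13.1·n: J = (-7.829, 10.50), A = (7.829, -10.50). Equal radii place S and P the same way about V: S = V + 13.1·n = (22.08, 32.79), P = V − 13.1·n = (37.74, 11.79). Then |MS| = |S − M| = 39.53.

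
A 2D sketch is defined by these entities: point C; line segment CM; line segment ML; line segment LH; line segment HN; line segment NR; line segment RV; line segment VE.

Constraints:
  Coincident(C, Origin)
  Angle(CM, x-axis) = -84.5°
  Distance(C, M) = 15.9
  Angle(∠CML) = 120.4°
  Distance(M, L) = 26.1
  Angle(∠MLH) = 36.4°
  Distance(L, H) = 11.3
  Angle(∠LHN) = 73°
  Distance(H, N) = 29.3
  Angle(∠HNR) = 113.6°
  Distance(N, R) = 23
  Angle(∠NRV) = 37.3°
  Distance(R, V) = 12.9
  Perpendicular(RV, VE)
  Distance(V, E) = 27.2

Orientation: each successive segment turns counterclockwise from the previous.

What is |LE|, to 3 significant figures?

42.1

C is at the origin; CM runs at -84.5° with length 15.9, so M = (1.52, -15.8). ∠CML = 120.4° gives ML at -24.9° from the x-axis; with |ML| = 26.1, L = (25.2, -26.8). ∠MLH = 36.4° gives LH at 119° from the x-axis; with |LH| = 11.3, H = (19.8, -16.9). ∠LHN = 73.0° gives HN at -134° from the x-axis; with |HN| = 29.3, N = (-0.692, -37.9). ∠HNR = 113.6° gives NR at -67.9° from the x-axis; with |NR| = 23.0, R = (7.96, -59.2). ∠NRV = 37.3° gives RV at 74.8° from the x-axis; with |RV| = 12.9, V = (11.3, -46.7). RV ⟂ VE, so VE runs at 165°; with |VE| = 27.2, E = (-14.9, -39.6). Then |LE| = |E − L| = 42.1.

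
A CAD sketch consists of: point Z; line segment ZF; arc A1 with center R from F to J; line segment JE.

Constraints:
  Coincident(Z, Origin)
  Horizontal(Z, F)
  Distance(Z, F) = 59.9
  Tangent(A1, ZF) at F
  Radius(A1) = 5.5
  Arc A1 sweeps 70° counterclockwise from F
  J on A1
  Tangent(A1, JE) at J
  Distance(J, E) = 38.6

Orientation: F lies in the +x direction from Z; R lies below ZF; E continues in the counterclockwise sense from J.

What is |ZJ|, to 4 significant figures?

54.85

Z is at the origin; Z and F share the same y with |ZF| = 59.9 and F on the +x side, so F = (59.90, 0.000). The tangent condition forces RF to be normal to ZF, so R = F + (0, -5.5) = (59.90, -5.500). On A1, F sits at bearing 90° from R; a 70° counterclockwise sweep puts J at bearing 160°, so J = R + 5.5·(cos 160°, sin 160°) = (54.73, -3.619). Then |ZJ| = |J − Z| = 54.85.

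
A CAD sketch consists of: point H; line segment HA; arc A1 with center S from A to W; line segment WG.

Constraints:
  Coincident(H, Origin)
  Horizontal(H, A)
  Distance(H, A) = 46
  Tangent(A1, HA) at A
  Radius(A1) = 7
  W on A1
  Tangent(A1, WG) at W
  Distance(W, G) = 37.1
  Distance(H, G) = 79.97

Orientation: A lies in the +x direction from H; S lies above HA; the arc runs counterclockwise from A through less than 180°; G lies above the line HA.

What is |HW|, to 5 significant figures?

51.922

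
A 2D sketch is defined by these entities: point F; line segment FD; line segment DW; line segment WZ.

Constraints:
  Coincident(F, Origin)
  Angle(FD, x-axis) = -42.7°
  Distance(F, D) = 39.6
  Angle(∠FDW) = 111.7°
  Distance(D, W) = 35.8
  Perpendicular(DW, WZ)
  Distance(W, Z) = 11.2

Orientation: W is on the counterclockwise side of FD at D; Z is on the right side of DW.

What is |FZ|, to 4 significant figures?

69.63

∠FDW = 111.7°, so DW runs at -42.7° + (180° − 111.7°) = 25.60° from the x-axis; with |DW| = 35.8, W = D + 35.8·(cos 25.60°, sin 25.60°) = (61.39, -11.39). The perpendicularity gives WZ at right angles to DW; with |WZ| = 11.2 on the right of DW, Z = W + 11.2·(0.4321, -0.9018) = (66.23, -21.49). Then |FZ| = |Z − F| = 69.63.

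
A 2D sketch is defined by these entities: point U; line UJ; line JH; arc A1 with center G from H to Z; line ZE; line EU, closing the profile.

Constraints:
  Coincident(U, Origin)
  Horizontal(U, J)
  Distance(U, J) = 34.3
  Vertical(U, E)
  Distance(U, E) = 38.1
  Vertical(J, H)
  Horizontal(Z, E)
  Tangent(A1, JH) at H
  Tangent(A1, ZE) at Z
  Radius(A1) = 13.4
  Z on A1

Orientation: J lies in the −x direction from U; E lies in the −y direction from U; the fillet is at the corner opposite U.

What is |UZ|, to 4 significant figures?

43.46

The virtual corner opposite U is at (-34.30, -38.10). Since A1 is tangent to JH there, GH ⟂ JH and the tangent condition forces GZ to be normal to ZE, with radius 13.4, so the center G sits 13.4 in from both sides at G = (-20.90, -24.70). That places the tangent points at H = (-34.30, -24.70) on JH and Z = (-20.90, -38.10) on ZE. Then |UZ| = |Z − U| = 43.46.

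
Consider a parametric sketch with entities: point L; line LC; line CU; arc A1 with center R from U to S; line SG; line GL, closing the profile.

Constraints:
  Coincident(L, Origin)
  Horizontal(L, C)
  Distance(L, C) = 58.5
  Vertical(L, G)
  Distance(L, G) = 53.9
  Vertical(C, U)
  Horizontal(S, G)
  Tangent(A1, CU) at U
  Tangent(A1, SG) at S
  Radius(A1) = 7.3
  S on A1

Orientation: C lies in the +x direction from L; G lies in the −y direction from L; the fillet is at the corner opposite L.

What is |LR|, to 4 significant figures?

69.23

L and G share the same x with |LG| = 53.9 and G on the −y side, so G = (0.000, -53.90). The virtual corner opposite L is at (58.50, -53.90). Tangency of A1 to CU means the radius RU is perpendicular to CU and A1 meets SG tangentially, so RS is at right angles to SG, with radius 7.3, so the center R sits 7.3 in from both sides at R = (51.20, -46.60). Then |LR| = |R − L| = 69.23.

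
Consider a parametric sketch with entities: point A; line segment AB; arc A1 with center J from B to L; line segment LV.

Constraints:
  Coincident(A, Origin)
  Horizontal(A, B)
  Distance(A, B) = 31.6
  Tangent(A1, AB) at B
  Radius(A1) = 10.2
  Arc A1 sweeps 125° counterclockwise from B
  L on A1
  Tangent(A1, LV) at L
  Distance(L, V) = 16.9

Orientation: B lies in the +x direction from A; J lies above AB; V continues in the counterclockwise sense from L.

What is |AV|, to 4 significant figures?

42.54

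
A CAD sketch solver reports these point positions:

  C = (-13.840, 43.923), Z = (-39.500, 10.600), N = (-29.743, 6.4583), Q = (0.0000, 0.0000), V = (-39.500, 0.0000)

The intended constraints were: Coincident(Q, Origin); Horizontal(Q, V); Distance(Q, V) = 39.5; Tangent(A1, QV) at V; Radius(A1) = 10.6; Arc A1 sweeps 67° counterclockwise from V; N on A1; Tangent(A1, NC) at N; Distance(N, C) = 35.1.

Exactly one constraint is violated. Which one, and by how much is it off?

Distance(N, C) = 35.1 — off by 5.60.

Q = (0.00, 0.00) ✓; Q.y = 0.00, V.y = 0.00 ✓; |QV| = 39.50 ✓; ∠(ZV, VQ) = 90.00° ✓; |ZV| = 10.60 ✓; bearing(Z→N) − bearing(Z→V) = 67.00° ✓; |ZN| = 10.60 ✓; ∠(ZN, NC) = 90.00° ✓; |NC| = 40.70 ✗.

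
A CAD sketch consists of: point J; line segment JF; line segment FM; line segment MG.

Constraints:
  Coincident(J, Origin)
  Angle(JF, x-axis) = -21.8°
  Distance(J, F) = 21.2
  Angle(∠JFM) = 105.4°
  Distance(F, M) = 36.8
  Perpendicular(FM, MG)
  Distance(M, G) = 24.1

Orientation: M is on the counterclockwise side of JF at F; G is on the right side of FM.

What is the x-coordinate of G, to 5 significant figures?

61.130

J is at the origin; JF runs at -21.8° with length 21.2, so F = 21.2·(cos -21.8°, sin -21.8°) = (19.684, -7.8730). ∠JFM = 105.4°, so FM runs at -21.8° + (180° − 105.4°) = 52.800° from the x-axis; with |FM| = 36.8, M = F + 36.8·(cos 52.800°, sin 52.800°) = (41.933, 21.439). FM ⟂ MG; with |MG| = 24.1 on the right of FM, G = M + 24.1·(0.79653, -0.60460) = (61.130, 6.8685). So G.x = 61.130.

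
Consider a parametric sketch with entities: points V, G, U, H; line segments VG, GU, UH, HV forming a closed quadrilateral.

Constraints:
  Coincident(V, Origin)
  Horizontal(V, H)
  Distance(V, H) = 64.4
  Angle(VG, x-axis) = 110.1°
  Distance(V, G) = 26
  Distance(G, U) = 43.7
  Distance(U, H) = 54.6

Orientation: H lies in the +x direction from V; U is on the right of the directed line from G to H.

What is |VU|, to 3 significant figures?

18.3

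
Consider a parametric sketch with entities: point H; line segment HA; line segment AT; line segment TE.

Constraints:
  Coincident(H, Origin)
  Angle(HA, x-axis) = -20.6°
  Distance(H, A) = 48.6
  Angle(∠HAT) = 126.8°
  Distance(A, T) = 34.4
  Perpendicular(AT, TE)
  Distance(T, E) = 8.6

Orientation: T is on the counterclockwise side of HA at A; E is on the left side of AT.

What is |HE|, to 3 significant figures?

70.4

∠HAT = 126.8°, so AT runs at -20.6° + (180° − 126.8°) = 32.6° from the x-axis; with |AT| = 34.4, T = A + 34.4·(cos 32.6°, sin 32.6°) = (74.5, 1.43). The perpendicularity gives TE at right angles to AT; with |TE| = 8.6 on the left of AT, E = T + 8.6·(-0.539, 0.842) = (69.8, 8.68). Then |HE| = |E − H| = 70.4.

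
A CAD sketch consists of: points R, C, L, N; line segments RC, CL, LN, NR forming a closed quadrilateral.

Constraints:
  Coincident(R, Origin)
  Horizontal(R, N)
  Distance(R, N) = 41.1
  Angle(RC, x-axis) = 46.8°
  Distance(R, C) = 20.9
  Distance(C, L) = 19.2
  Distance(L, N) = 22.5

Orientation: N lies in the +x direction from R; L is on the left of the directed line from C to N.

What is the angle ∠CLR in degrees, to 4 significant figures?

15.53°

Checks: |CL| = 19.20 ✓; |LN| = 22.50 ✓.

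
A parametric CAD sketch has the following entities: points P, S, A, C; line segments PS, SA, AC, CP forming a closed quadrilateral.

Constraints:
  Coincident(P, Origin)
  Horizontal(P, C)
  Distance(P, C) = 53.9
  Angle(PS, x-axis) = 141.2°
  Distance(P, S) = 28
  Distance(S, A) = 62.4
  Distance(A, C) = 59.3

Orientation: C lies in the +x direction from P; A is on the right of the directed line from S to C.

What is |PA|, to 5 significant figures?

38.168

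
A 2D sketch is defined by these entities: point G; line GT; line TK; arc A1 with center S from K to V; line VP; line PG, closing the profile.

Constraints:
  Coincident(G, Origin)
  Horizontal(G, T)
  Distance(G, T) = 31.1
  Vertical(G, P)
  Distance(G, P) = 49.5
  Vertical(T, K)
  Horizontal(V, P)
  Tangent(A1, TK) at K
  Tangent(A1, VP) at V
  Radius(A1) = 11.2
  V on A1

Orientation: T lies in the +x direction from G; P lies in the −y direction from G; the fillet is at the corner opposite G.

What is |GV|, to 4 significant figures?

53.35

G is at the origin; GT is horizontal with |GT| = 31.1 and T on the +x side, so T = (31.10, 0.000). G and P share the same x with |GP| = 49.5 and P on the −y side, so P = (0.000, -49.50). The virtual corner opposite G is at (31.10, -49.50). Tangency of A1 to TK means the radius SK is perpendicular to TK and A1 meets VP tangentially, so SV is at right angles to VP, with radius 11.2, so the center S sits 11.2 in from both sides at S = (19.90, -38.30). That places the tangent points at K = (31.10, -38.30) on TK and V = (19.90, -49.50) on VP. Then |GV| = |V − G| = 53.35.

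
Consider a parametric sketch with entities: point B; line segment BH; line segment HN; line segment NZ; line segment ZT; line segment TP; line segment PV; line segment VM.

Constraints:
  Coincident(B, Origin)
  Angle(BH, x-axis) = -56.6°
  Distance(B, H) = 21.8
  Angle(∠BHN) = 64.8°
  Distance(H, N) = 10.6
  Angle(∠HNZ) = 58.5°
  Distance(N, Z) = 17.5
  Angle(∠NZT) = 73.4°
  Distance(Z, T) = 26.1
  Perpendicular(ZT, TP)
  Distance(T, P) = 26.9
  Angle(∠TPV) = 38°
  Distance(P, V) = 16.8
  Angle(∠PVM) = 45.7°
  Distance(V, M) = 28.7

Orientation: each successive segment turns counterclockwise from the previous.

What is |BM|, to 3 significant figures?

55.0

∠TPV = 38.0° gives PV at 159° from the x-axis; with |PV| = 16.8, V = (17.6, -20.3). ∠PVM = 45.7° gives VM at -67.0° from the x-axis; with |VM| = 28.7, M = (28.9, -46.8). Then |BM| = |M − B| = 55.0.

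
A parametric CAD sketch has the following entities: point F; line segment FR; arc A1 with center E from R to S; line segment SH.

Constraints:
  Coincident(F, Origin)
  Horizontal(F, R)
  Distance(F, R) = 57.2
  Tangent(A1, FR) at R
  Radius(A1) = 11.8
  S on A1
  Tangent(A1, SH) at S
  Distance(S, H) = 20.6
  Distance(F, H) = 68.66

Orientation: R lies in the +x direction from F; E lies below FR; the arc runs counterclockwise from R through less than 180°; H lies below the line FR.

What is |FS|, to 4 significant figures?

50.80

F is at the origin; FR is horizontal with |FR| = 57.2 and R on the +x side, so R = (57.20, 0.000). A1 meets FR tangentially, so ER is at right angles to FR, so E = R + (0, -11.8) = (57.20, -11.80). Since ES ⟂ SH (tangency), |EH| = √(11.8² + 20.6²) = 23.74 regardless of where S sits on A1. So H lies on both circle(F, 68.66) and circle(E, 23.74); the below-FR intersection is H = (58.78, -35.49). S is the foot of the tangent from H: S = (47.37, -18.33).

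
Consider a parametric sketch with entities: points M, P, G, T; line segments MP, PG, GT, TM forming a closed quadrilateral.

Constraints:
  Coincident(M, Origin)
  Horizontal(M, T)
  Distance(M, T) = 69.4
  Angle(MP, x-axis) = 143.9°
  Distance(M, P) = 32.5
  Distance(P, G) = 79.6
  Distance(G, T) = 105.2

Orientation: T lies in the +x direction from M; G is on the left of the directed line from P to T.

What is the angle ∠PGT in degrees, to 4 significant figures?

61.91°

M is at the origin; M and T share the same y with |MT| = 69.4 and T in +x, so T = (69.4, 0). MP runs at 143.9° with |MP| = 32.5, so P = (-26.26, 19.15). G is determined by |PG| = 79.6 and |GT| = 105.2 together: it lies at the intersection of circle(P, 79.6) and circle(T, 105.2). With |PT| = 97.56, the foot of the radical line on PT is 24.53 from P and the perpendicular offset is √(79.6² − 24.53²) = 75.73. Taking the left-of-PT solution: G = (12.66, 88.59).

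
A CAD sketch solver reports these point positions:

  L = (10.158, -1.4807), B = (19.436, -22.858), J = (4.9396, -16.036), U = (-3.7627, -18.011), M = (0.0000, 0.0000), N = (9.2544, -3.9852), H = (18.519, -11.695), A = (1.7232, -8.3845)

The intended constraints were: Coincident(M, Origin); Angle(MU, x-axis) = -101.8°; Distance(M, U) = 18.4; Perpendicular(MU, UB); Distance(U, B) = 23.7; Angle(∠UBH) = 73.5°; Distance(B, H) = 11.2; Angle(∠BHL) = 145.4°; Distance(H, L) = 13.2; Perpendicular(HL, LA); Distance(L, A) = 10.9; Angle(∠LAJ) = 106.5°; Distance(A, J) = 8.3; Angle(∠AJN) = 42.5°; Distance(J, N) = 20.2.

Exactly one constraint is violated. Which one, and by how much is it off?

Distance(J, N) = 20.2 — off by 7.40.

M = (0.00, 0.00) ✓; MU at -101.8° ✓; |MU| = 18.40 ✓; ∠(MU, UB) = 90.00° ✓; |UB| = 23.70 ✓; ∠UBH = 73.50° ✓; |BH| = 11.20 ✓; ∠BHL = 145.4° ✓; |HL| = 13.20 ✓; ∠(HL, LA) = 90.00° ✓; |LA| = 10.90 ✓; ∠LAJ = 106.5° ✓; |AJ| = 8.300 ✓; ∠AJN = 42.50° ✓; |JN| = 12.80 ✗.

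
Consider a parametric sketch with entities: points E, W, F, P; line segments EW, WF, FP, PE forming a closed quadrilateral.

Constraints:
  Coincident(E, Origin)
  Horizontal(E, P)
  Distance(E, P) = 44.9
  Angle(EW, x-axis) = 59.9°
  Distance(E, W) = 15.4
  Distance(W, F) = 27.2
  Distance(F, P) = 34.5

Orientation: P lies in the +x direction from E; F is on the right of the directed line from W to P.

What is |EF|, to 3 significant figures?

18.7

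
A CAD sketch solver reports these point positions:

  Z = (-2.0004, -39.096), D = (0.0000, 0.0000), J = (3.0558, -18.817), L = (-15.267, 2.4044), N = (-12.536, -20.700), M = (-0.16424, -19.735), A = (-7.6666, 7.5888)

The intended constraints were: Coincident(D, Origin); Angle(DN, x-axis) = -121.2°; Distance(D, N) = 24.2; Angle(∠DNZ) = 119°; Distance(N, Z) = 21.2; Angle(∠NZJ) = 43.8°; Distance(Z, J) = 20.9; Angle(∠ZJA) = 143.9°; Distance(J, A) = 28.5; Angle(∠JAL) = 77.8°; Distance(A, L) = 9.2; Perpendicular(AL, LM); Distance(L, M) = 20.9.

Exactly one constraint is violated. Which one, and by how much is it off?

Distance(L, M) = 20.9 — off by 5.90.

D = (0.00, 0.00) ✓; DN at -121.2° ✓; |DN| = 24.20 ✓; ∠DNZ = 119.0° ✓; |NZ| = 21.20 ✓; ∠NZJ = 43.80° ✓; |ZJ| = 20.90 ✓; ∠ZJA = 143.9° ✓; |JA| = 28.50 ✓; ∠JAL = 77.80° ✓; |AL| = 9.200 ✓; ∠(AL, LM) = 90.00° ✓; |LM| = 26.80 ✗.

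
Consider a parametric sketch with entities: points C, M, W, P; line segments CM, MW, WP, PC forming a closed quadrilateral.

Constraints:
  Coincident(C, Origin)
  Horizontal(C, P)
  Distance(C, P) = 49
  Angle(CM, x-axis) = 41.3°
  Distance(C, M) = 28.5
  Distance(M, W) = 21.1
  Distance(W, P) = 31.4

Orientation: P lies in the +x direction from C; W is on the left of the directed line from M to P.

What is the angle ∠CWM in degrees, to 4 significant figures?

5.537°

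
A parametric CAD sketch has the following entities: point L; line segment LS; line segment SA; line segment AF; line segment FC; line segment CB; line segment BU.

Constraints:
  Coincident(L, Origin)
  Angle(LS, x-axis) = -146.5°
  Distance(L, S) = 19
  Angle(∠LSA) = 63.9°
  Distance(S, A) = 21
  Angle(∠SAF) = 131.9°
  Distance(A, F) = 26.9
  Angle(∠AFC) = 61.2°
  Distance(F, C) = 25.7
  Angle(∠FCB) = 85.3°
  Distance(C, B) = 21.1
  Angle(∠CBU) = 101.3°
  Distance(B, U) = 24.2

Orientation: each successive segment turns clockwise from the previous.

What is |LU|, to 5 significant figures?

32.385

L is at the origin; LS runs at -146.5° with length 19.0, so S = (-15.844, -10.487). ∠LSA = 63.9° gives SA at 97.400° from the x-axis; with |SA| = 21.0, A = (-18.549, 10.338). ∠SAF = 131.9° gives AF at 49.300° from the x-axis; with |AF| = 26.9, F = (-1.0071, 30.732). ∠AFC = 61.2° gives FC at -69.500° from the x-axis; with |FC| = 25.7, C = (7.9932, 6.6596). ∠FCB = 85.3° gives CB at -164.20° from the x-axis; with |CB| = 21.1, B = (-12.310, 0.91452). ∠CBU = 101.3° gives BU at 117.10° from the x-axis; with |BU| = 24.2, U = (-23.334, 22.458). Then |LU| = |U − L| = 32.385.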